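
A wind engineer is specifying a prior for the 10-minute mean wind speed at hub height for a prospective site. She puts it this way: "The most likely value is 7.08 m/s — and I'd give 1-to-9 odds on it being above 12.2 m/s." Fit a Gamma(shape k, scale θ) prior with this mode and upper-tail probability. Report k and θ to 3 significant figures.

k ≈ 7.4, θ ≈ 1.11

Gamma(k,θ) with k>1 has mode (k−1)θ, so θ = 7.08/(k−1).
Need P(X < 12.2) = 0.9 with θ tied to k this way. Start at k = 2, θ = 7.08: P(X<12.2) ≈ 0.514.
Too low — raise k to concentrate. Iterating converges to k ≈ 7.4.
Then θ = 7.08/(7.4−1) ≈ 1.11.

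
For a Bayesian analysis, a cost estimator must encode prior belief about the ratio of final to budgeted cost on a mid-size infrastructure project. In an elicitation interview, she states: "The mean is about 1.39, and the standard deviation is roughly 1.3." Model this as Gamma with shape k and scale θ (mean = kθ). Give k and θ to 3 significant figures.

k ≈ 1.14, θ ≈ 1.22

For Gamma(k, scale θ): mean = kθ, variance = kθ², so CV = 1/√k.
CV = SD/mean = 1.3/1.39 = 0.9353, hence k = 1/CV² = 1.14.
Then θ = mean/k = 1.39/1.14 = 1.22.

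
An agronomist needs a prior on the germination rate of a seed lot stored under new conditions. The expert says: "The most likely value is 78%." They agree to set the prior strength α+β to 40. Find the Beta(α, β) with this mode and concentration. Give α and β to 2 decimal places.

For α,β > 1 the Beta mode is (α−1)/(α+β−2). With α+β = 40, the mode is (α−1)/38.
Set (α−1)/38 = 0.78 → α = 1 + 0.78·38 = 30.64.
β = 40 − α = 9.36.

α = 30.64, β = 9.36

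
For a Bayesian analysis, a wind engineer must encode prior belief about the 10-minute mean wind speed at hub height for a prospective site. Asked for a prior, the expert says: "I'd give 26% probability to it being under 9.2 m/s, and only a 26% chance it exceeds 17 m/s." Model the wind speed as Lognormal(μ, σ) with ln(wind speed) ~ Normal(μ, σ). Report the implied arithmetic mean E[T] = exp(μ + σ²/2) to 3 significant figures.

E[T] ≈ 14 m/s

If T ~ Lognormal(μ,σ) then ln T ~ Normal(μ,σ), so the p-quantile of ln T is μ + z_p·σ.
ln(9.2) = 2.219 and ln(17) = 2.833; z_{0.26} = -0.6433, z_{0.74} = 0.6433.
σ = (2.833 − 2.219)/(0.6433 − (-0.6433)) = 0.477.
μ = 2.219 − (-0.6433)·0.477 = 2.526.
E[T] = exp(μ + σ²/2) = exp(2.526 + 0.1139) = 14 m/s.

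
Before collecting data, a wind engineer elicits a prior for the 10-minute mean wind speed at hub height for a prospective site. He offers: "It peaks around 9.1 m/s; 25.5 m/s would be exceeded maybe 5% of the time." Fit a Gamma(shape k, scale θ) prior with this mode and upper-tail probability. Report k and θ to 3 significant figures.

k ≈ 3.52, θ ≈ 3.61

Gamma(k,θ) with k>1 has mode (k−1)θ, so θ = 9.1/(k−1).
Need P(X < 25.5) = 0.95 with θ tied to k this way. Start at k = 2, θ = 9.1: P(X<25.5) ≈ 0.769.
Too low — raise k to concentrate. Iterating converges to k ≈ 3.52.
Then θ = 9.1/(3.52−1) ≈ 3.61.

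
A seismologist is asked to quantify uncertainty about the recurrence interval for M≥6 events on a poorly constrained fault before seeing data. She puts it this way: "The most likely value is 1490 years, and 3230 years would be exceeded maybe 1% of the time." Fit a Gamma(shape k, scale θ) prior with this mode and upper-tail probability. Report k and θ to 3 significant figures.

Gamma(k,θ) with k>1 has mode (k−1)θ, so θ = 1490/(k−1).
Need P(X < 3230) = 0.99 with θ tied to k this way. Start at k = 2, θ = 1490: P(X<3230) ≈ 0.638.
Too low — raise k to concentrate. Iterating converges to k ≈ 9.08.
Then θ = 1490/(9.08−1) ≈ 184.

k ≈ 9.08, θ ≈ 184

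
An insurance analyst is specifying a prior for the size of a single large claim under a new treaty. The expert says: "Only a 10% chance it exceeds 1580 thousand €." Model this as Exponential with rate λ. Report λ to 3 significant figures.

λ ≈ 0.00146

P(T > 1580.0) = e^(−λ·1580.0) = 0.1, so λ = −ln(0.1)/1580.0 = 0.00146.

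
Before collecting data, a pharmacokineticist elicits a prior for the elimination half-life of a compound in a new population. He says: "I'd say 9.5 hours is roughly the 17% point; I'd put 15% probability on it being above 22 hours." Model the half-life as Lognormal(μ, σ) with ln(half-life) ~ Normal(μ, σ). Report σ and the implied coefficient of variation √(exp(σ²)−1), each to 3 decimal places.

If T ~ Lognormal(μ,σ) then ln T ~ Normal(μ,σ), so the p-quantile of ln T is μ + z_p·σ.
ln(9.5) = 2.251 and ln(22) = 3.091; z_{0.17} = -0.9542, z_{0.85} = 1.036.
σ = (3.091 − 2.251)/(1.036 − (-0.9542)) = 0.422.
μ = 2.251 − (-0.9542)·0.422 = 2.654.
CV = √(exp(σ²)−1) = √(exp(0.1780)−1) = 0.441.

σ ≈ 0.422, CV ≈ 0.441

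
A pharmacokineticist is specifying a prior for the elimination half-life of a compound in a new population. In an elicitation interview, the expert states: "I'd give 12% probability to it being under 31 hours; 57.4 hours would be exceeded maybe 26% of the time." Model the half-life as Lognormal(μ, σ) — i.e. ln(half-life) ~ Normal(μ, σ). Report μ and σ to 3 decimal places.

μ ≈ 3.832, σ ≈ 0.339

If T ~ Lognormal(μ,σ) then ln T ~ Normal(μ,σ), so the p-quantile of ln T is μ + z_p·σ.
ln(31) = 3.434 and ln(57.4) = 4.05; z_{0.12} = -1.175, z_{0.74} = 0.6433.
σ = (4.05 − 3.434)/(0.6433 − (-1.175)) = 0.339.
μ = 3.434 − (-1.175)·0.339 = 3.832.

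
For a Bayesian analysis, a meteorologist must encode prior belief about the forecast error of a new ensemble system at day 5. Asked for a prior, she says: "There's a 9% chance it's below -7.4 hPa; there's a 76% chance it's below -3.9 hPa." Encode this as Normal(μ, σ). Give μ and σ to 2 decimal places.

For Normal(μ,σ), the p-quantile is μ + z_p·σ. Here z_{0.09} = -1.341, z_{0.76} = 0.7063.
So -7.4 = μ − 1.341σ and -3.9 = μ + 0.7063σ.
Subtracting: σ = (-3.9 − -7.4)/(0.7063 − (-1.341)) = 1.71.
Then μ = -7.4 − (-1.341)·1.71 = -5.11.

μ = -5.11, σ = 1.71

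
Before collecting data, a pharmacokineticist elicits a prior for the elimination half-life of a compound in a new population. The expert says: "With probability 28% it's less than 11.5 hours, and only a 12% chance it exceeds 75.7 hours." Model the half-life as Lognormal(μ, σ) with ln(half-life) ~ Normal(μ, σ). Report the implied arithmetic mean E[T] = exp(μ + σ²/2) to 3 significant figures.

If T ~ Lognormal(μ,σ) then ln T ~ Normal(μ,σ), so the p-quantile of ln T is μ + z_p·σ.
ln(11.5) = 2.442 and ln(75.7) = 4.327; z_{0.28} = -0.5828, z_{0.88} = 1.175.
σ = (4.327 − 2.442)/(1.175 − (-0.5828)) = 1.072.
μ = 2.442 − (-0.5828)·1.072 = 3.067.
E[T] = exp(μ + σ²/2) = exp(3.067 + 0.5746) = 38.2 hours.

E[T] ≈ 38.2 hours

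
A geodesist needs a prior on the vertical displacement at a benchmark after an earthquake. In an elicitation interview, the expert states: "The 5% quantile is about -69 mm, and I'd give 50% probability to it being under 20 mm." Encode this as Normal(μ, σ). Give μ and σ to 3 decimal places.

For Normal(μ,σ), the p-quantile is μ + z_p·σ. Here z_{0.05} = -1.645, z_{0.5} = 0.
So -69 = μ − 1.645σ and 20 = μ + 0σ.
Subtracting: σ = (20 − -69)/(0 − (-1.645)) = 54.108.
Then μ = -69 − (-1.645)·54.108 = 20.000.

μ = 20.000, σ = 54.108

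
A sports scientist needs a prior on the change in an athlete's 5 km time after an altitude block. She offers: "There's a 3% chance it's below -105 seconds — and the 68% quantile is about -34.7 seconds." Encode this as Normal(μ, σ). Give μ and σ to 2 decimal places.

μ = -48.70, σ = 29.93

The p-quantile of Normal(μ,σ) is μ + z_p·σ, with z_{0.03} = -1.881 and z_{0.68} = 0.4677.
Eliminate σ: μ = (z₂·x₁ − z₁·x₂)/(z₂ − z₁) = (0.4677·-105 − (-1.881)·-34.7)/2.348 = -48.70.
Then σ = (x₂ − x₁)/(z₂ − z₁) = (-34.7 − -105)/2.348 = 29.93.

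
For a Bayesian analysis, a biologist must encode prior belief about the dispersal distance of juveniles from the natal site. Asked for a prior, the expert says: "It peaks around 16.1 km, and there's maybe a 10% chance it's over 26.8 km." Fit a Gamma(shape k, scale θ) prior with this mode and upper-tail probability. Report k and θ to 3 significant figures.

Gamma(k,θ) with k>1 has mode (k−1)θ, so θ = 16.1/(k−1).
Need P(X < 26.8) = 0.9 with θ tied to k this way. Start at k = 2, θ = 16.1: P(X<26.8) ≈ 0.496.
Too low — raise k to concentrate. Iterating converges to k ≈ 8.27.
Then θ = 16.1/(8.27−1) ≈ 2.21.

k ≈ 8.27, θ ≈ 2.21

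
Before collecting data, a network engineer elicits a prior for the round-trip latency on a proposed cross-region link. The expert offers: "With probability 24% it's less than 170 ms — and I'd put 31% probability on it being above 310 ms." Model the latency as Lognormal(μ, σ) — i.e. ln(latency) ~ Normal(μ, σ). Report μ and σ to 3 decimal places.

μ ≈ 5.489, σ ≈ 0.500

If T ~ Lognormal(μ,σ) then ln T ~ Normal(μ,σ), so the p-quantile of ln T is μ + z_p·σ.
ln(170) = 5.136 and ln(310) = 5.737; z_{0.24} = -0.7063, z_{0.69} = 0.4959.
σ = (5.737 − 5.136)/(0.4959 − (-0.7063)) = 0.500.
μ = 5.136 − (-0.7063)·0.500 = 5.489.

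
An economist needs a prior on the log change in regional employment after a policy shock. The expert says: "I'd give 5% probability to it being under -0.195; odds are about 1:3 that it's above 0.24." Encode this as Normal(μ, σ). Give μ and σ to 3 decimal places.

μ = 0.113, σ = 0.188

For Normal(μ,σ), the p-quantile is μ + z_p·σ. Here z_{0.05} = -1.645, z_{0.75} = 0.6745.
So -0.195 = μ − 1.645σ and 0.24 = μ + 0.6745σ.
Subtracting: σ = (0.24 − -0.195)/(0.6745 − (-1.645)) = 0.188.
Then μ = -0.195 − (-1.645)·0.188 = 0.113.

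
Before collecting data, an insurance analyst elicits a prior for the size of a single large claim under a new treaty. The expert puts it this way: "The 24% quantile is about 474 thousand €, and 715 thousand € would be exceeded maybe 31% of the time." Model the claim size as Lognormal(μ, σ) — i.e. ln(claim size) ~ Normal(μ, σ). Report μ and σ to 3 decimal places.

If T ~ Lognormal(μ,σ) then ln T ~ Normal(μ,σ), so the p-quantile of ln T is μ + z_p·σ.
ln(474) = 6.161 and ln(715) = 6.572; z_{0.24} = -0.7063, z_{0.69} = 0.4959.
σ = (6.572 − 6.161)/(0.4959 − (-0.7063)) = 0.342.
μ = 6.161 − (-0.7063)·0.342 = 6.403.

μ ≈ 6.403, σ ≈ 0.342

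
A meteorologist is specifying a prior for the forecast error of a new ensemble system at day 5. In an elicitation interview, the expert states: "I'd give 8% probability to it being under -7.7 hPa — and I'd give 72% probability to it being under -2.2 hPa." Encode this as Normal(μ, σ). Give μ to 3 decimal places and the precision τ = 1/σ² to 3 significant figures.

μ = -3.813, τ = 0.131

For Normal(μ,σ), the p-quantile is μ + z_p·σ. Here z_{0.08} = -1.405, z_{0.72} = 0.5828.
So -7.7 = μ − 1.405σ and -2.2 = μ + 0.5828σ.
Subtracting: σ = (-2.2 − -7.7)/(0.5828 − (-1.405)) = 2.767.
Then μ = -7.7 − (-1.405)·2.767 = -3.813.
Precision τ = 1/σ² = 1/2.767² = 0.131.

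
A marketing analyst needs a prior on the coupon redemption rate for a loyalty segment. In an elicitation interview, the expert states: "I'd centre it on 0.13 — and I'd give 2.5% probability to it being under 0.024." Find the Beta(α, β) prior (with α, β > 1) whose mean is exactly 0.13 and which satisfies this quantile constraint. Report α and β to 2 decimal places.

With mean 0.13 fixed, write α = 0.13s, β = 0.87s where s = α+β.
Need P(θ < 0.024) = 0.025 under Beta(0.13s, 0.87s). Normal approximation: (q−m)/√(m(1−m)/s) ≈ z_{0.025} = -1.96, so s ≈ 0.13·0.87·(-1.96)²/(0.024−0.13)² = 38.7.
At s = 38.7: P(θ<0.024) ≈ 0.002. Adjusting to match 0.025 gives s ≈ 19.55.
So α = 0.13·19.55 ≈ 2.54, β = 0.87·19.55 ≈ 17.01.

α ≈ 2.54, β ≈ 17.01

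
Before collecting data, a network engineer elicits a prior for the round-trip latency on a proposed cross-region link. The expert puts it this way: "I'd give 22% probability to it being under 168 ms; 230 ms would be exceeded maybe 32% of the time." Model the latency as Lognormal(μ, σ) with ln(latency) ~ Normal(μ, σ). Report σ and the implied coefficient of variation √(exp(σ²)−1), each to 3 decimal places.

σ ≈ 0.253, CV ≈ 0.257

If T ~ Lognormal(μ,σ) then ln T ~ Normal(μ,σ), so the p-quantile of ln T is μ + z_p·σ.
ln(168) = 5.124 and ln(230) = 5.438; z_{0.22} = -0.7722, z_{0.68} = 0.4677.
σ = (5.438 − 5.124)/(0.4677 − (-0.7722)) = 0.253.
μ = 5.124 − (-0.7722)·0.253 = 5.320.
CV = √(exp(σ²)−1) = √(exp(0.0642)−1) = 0.257.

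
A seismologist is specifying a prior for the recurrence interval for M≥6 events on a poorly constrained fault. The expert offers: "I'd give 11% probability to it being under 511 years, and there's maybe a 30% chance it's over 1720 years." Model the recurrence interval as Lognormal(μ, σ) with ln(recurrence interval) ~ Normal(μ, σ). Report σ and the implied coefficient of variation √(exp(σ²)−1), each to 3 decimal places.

σ ≈ 0.693, CV ≈ 0.785

If T ~ Lognormal(μ,σ) then ln T ~ Normal(μ,σ), so the p-quantile of ln T is μ + z_p·σ.
ln(511) = 6.236 and ln(1720) = 7.45; z_{0.11} = -1.227, z_{0.7} = 0.5244.
σ = (7.45 − 6.236)/(0.5244 − (-1.227)) = 0.693.
μ = 6.236 − (-1.227)·0.693 = 7.087.
CV = √(exp(σ²)−1) = √(exp(0.4805)−1) = 0.785.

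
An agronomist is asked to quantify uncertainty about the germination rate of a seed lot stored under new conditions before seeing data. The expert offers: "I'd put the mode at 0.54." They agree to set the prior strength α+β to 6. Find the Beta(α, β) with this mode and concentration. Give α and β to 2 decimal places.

α = 3.16, β = 2.84

For α,β > 1 the Beta mode is (α−1)/(α+β−2). With α+β = 6, the mode is (α−1)/4.
Set (α−1)/4 = 0.54 → α = 1 + 0.54·4 = 3.16.
β = 6 − α = 2.84.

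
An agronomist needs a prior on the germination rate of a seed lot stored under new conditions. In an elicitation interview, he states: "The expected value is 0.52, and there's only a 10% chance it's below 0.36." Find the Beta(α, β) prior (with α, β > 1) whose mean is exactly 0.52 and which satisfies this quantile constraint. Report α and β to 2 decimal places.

With mean 0.52 fixed, write α = 0.52s, β = 0.48s where s = α+β.
Need P(θ < 0.36) = 0.1 under Beta(0.52s, 0.48s). Normal approximation: (q−m)/√(m(1−m)/s) ≈ z_{0.1} = -1.28, so s ≈ 0.52·0.48·(-1.28)²/(0.36−0.52)² = 16.0.
At s = 16.0: P(θ<0.36) ≈ 0.098. Adjusting to match 0.1 gives s ≈ 15.78.
So α = 0.52·15.78 ≈ 8.21, β = 0.48·15.78 ≈ 7.58.

α ≈ 8.21, β ≈ 7.58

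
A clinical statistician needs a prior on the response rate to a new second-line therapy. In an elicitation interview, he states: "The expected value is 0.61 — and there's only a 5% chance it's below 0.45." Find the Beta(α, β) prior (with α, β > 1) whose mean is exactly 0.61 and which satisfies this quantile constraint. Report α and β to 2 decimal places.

α ≈ 15.76, β ≈ 10.07

With mean 0.61 fixed, write α = 0.61s, β = 0.39s where s = α+β.
Need P(θ < 0.45) = 0.05 under Beta(0.61s, 0.39s). Normal approximation: (q−m)/√(m(1−m)/s) ≈ z_{0.05} = -1.64, so s ≈ 0.61·0.39·(-1.64)²/(0.45−0.61)² = 25.1.
At s = 25.1: P(θ<0.45) ≈ 0.052. Adjusting to match 0.05 gives s ≈ 25.83.
So α = 0.61·25.83 ≈ 15.76, β = 0.39·25.83 ≈ 10.07.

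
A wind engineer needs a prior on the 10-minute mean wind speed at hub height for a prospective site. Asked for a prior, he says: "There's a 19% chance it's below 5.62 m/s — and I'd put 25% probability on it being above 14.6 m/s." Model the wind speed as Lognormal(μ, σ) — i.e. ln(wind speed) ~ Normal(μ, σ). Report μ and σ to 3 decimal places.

μ ≈ 2.266, σ ≈ 0.615

If T ~ Lognormal(μ,σ) then ln T ~ Normal(μ,σ), so the p-quantile of ln T is μ + z_p·σ.
ln(5.62) = 1.726 and ln(14.6) = 2.681; z_{0.19} = -0.8779, z_{0.75} = 0.6745.
σ = (2.681 − 1.726)/(0.6745 − (-0.8779)) = 0.615.
μ = 1.726 − (-0.8779)·0.615 = 2.266.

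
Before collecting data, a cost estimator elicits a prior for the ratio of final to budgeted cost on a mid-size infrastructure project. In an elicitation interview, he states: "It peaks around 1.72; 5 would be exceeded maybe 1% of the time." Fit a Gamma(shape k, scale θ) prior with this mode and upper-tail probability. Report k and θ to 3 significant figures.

k ≈ 4.98, θ ≈ 0.432

Gamma(k,θ) with k>1 has mode (k−1)θ, so θ = 1.72/(k−1).
Need P(X < 5) = 0.99 with θ tied to k this way. Start at k = 2, θ = 1.72: P(X<5) ≈ 0.787.
Too low — raise k to concentrate. Iterating converges to k ≈ 4.98.
Then θ = 1.72/(4.98−1) ≈ 0.432.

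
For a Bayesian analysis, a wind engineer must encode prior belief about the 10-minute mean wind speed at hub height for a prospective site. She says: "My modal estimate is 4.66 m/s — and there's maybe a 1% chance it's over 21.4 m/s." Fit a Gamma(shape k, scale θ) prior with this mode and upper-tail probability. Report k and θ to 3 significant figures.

k ≈ 2.73, θ ≈ 2.69

Gamma(k,θ) with k>1 has mode (k−1)θ, so θ = 4.66/(k−1).
Need P(X < 21.4) = 0.99 with θ tied to k this way. Start at k = 2, θ = 4.66: P(X<21.4) ≈ 0.943.
Too low — raise k to concentrate. Iterating converges to k ≈ 2.73.
Then θ = 4.66/(2.73−1) ≈ 2.69.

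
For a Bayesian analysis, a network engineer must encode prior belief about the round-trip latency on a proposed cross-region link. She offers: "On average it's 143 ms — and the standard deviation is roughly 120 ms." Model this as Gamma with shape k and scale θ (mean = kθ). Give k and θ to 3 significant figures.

k ≈ 1.42, θ ≈ 101

For Gamma(k, scale θ): mean = kθ, variance = kθ², so CV = 1/√k.
CV = SD/mean = 120/143 = 0.8392, hence k = 1/CV² = 1.42.
Then θ = mean/k = 143/1.42 = 101.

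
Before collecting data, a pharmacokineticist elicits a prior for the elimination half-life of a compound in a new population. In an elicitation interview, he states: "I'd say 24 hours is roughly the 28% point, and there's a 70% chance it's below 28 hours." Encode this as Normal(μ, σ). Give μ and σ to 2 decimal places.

μ = 26.11, σ = 3.61

For Normal(μ,σ), the p-quantile is μ + z_p·σ. Here z_{0.28} = -0.5828, z_{0.7} = 0.5244.
So 24 = μ − 0.5828σ and 28 = μ + 0.5244σ.
Subtracting: σ = (28 − 24)/(0.5244 − (-0.5828)) = 3.61.
Then μ = 24 − (-0.5828)·3.61 = 26.11.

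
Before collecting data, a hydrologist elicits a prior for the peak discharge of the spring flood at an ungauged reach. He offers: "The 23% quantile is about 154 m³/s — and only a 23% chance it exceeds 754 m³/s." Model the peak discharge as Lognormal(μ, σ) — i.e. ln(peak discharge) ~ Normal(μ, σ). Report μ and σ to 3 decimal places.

If T ~ Lognormal(μ,σ) then ln T ~ Normal(μ,σ), so the p-quantile of ln T is μ + z_p·σ.
ln(154) = 5.037 and ln(754) = 6.625; z_{0.23} = -0.7388, z_{0.77} = 0.7388.
σ = (6.625 − 5.037)/(0.7388 − (-0.7388)) = 1.075.
μ = 5.037 − (-0.7388)·1.075 = 5.831.

μ ≈ 5.831, σ ≈ 1.075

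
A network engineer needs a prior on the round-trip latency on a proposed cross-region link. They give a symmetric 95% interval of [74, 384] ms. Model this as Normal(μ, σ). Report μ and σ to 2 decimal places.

A symmetric 95% interval runs μ ± z·σ with z = 1.96.
Half-width = 155, so σ = 155/1.96 = 79.08.
μ is the interval midpoint, 229.00.

μ = 229.00, σ = 79.08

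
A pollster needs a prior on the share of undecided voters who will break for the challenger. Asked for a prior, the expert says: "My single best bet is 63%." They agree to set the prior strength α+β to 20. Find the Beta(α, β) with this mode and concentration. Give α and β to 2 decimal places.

α = 12.34, β = 7.66

For α,β > 1 the Beta mode is (α−1)/(α+β−2). With α+β = 20, the mode is (α−1)/18.
Set (α−1)/18 = 0.63 → α = 1 + 0.63·18 = 12.34.
β = 20 − α = 7.66.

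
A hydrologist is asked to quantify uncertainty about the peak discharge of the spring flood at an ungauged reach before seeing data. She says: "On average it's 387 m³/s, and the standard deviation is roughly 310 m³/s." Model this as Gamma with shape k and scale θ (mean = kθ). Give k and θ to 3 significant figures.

k ≈ 1.56, θ ≈ 248

For Gamma(k, scale θ): mean = kθ, variance = kθ², so CV = 1/√k.
CV = SD/mean = 310/387 = 0.801, hence k = 1/CV² = 1.56.
Then θ = mean/k = 387/1.56 = 248.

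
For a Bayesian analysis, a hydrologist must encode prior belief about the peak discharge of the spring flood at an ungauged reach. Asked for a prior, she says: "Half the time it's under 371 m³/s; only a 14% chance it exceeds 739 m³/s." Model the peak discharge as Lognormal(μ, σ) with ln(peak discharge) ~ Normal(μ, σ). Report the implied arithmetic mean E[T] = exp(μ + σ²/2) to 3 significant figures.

E[T] ≈ 455 m³/s

If T ~ Lognormal(μ,σ) then ln T ~ Normal(μ,σ), so the p-quantile of ln T is μ + z_p·σ.
ln(371) = 5.916 and ln(739) = 6.605; z_{0.5} = 0, z_{0.86} = 1.08.
σ = (6.605 − 5.916)/(1.08 − (0)) = 0.638.
μ = 5.916 − (0)·0.638 = 5.916.
E[T] = exp(μ + σ²/2) = exp(5.916 + 0.2034) = 455 m³/s.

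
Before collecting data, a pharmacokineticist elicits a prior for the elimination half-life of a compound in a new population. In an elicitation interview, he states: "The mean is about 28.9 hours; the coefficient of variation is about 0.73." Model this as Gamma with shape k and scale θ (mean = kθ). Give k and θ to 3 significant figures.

For Gamma(k, scale θ): mean = kθ, variance = kθ², so CV = 1/√k.
CV = 0.73, hence k = 1/CV² = 1.88.
Then θ = mean/k = 28.9/1.88 = 15.4.

k ≈ 1.88, θ ≈ 15.4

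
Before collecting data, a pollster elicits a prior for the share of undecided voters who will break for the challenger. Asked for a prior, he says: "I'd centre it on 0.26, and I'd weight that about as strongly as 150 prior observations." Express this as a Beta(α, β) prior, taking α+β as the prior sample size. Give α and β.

Under the effective-sample-size interpretation, Beta(α, β) has prior mean α/(α+β) and prior sample size α+β.
So α+β = 150 and α/(α+β) = 0.26, giving α = 0.26·150 = 39 and β = 150 − 39 = 111.

α = 39, β = 111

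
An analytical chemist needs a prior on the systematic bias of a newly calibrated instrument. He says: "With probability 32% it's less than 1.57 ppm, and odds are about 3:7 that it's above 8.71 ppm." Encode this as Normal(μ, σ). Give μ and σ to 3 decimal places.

The p-quantile of Normal(μ,σ) is μ + z_p·σ, with z_{0.32} = -0.4677 and z_{0.7} = 0.5244.
Eliminate σ: μ = (z₂·x₁ − z₁·x₂)/(z₂ − z₁) = (0.5244·1.57 − (-0.4677)·8.71)/0.9921 = 4.936.
Then σ = (x₂ − x₁)/(z₂ − z₁) = (8.71 − 1.57)/0.9921 = 7.197.

μ = 4.936, σ = 7.197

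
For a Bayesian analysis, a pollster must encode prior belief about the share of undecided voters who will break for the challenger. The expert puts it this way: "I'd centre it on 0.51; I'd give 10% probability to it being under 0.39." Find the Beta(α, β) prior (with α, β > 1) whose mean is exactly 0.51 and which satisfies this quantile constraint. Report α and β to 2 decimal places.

With mean 0.51 fixed, write α = 0.51s, β = 0.49s where s = α+β.
Need P(θ < 0.39) = 0.1 under Beta(0.51s, 0.49s). Normal approximation: (q−m)/√(m(1−m)/s) ≈ z_{0.1} = -1.28, so s ≈ 0.51·0.49·(-1.28)²/(0.39−0.51)² = 28.5.
At s = 28.5: P(θ<0.39) ≈ 0.099. Adjusting to match 0.1 gives s ≈ 28.24.
So α = 0.51·28.24 ≈ 14.40, β = 0.49·28.24 ≈ 13.84.

α ≈ 14.40, β ≈ 13.84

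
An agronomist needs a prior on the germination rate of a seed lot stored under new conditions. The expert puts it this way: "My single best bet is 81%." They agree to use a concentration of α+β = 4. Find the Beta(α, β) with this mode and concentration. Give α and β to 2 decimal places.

α = 2.62, β = 1.38

For α,β > 1 the Beta mode is (α−1)/(α+β−2). With α+β = 4, the mode is (α−1)/2.
Set (α−1)/2 = 0.81 → α = 1 + 0.81·2 = 2.62.
β = 4 − α = 1.38.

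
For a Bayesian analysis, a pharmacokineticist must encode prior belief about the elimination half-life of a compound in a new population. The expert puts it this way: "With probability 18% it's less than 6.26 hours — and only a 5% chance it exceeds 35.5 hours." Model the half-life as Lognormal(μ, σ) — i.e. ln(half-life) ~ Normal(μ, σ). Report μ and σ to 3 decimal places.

If T ~ Lognormal(μ,σ) then ln T ~ Normal(μ,σ), so the p-quantile of ln T is μ + z_p·σ.
ln(6.26) = 1.834 and ln(35.5) = 3.57; z_{0.18} = -0.9154, z_{0.95} = 1.645.
σ = (3.57 − 1.834)/(1.645 − (-0.9154)) = 0.678.
μ = 1.834 − (-0.9154)·0.678 = 2.455.

μ ≈ 2.455, σ ≈ 0.678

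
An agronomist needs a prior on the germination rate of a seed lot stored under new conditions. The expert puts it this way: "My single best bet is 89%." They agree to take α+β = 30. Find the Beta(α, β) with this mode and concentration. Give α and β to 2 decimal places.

For α,β > 1 the Beta mode is (α−1)/(α+β−2). With α+β = 30, the mode is (α−1)/28.
Set (α−1)/28 = 0.89 → α = 1 + 0.89·28 = 25.92.
β = 30 − α = 4.08.

α = 25.92, β = 4.08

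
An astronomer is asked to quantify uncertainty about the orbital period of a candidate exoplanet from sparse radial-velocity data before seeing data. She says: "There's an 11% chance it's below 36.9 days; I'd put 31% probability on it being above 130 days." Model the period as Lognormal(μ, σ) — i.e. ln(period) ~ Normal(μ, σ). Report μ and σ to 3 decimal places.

If T ~ Lognormal(μ,σ) then ln T ~ Normal(μ,σ), so the p-quantile of ln T is μ + z_p·σ.
ln(36.9) = 3.608 and ln(130) = 4.868; z_{0.11} = -1.227, z_{0.69} = 0.4959.
σ = (4.868 − 3.608)/(0.4959 − (-1.227)) = 0.731.
μ = 3.608 − (-1.227)·0.731 = 4.505.

μ ≈ 4.505, σ ≈ 0.731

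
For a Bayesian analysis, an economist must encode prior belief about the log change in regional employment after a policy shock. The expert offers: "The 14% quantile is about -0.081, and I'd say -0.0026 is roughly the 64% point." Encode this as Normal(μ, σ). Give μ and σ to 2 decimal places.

μ = -0.02, σ = 0.05

The p-quantile of Normal(μ,σ) is μ + z_p·σ, with z_{0.14} = -1.08 and z_{0.64} = 0.3585.
Eliminate σ: μ = (z₂·x₁ − z₁·x₂)/(z₂ − z₁) = (0.3585·-0.081 − (-1.08)·-0.0026)/1.439 = -0.02.
Then σ = (x₂ − x₁)/(z₂ − z₁) = (-0.0026 − -0.081)/1.439 = 0.05.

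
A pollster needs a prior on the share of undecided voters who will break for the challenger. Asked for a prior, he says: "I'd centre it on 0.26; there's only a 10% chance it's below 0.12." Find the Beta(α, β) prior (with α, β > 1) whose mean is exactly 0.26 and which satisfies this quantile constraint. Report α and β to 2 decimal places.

α ≈ 3.54, β ≈ 10.09

With mean 0.26 fixed, write α = 0.26s, β = 0.74s where s = α+β.
Need P(θ < 0.12) = 0.1 under Beta(0.26s, 0.74s). Normal approximation: (q−m)/√(m(1−m)/s) ≈ z_{0.1} = -1.28, so s ≈ 0.26·0.74·(-1.28)²/(0.12−0.26)² = 16.1.
At s = 16.1: P(θ<0.12) ≈ 0.078. Adjusting to match 0.1 gives s ≈ 13.63.
So α = 0.26·13.63 ≈ 3.54, β = 0.74·13.63 ≈ 10.09.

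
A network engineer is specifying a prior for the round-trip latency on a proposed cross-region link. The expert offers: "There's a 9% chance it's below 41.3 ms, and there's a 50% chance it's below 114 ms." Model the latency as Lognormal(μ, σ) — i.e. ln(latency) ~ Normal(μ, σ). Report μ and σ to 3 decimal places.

μ ≈ 4.736, σ ≈ 0.757

If T ~ Lognormal(μ,σ) then ln T ~ Normal(μ,σ), so the p-quantile of ln T is μ + z_p·σ.
ln(41.3) = 3.721 and ln(114) = 4.736; z_{0.09} = -1.341, z_{0.5} = 0.
σ = (4.736 − 3.721)/(0 − (-1.341)) = 0.757.
μ = 3.721 − (-1.341)·0.757 = 4.736.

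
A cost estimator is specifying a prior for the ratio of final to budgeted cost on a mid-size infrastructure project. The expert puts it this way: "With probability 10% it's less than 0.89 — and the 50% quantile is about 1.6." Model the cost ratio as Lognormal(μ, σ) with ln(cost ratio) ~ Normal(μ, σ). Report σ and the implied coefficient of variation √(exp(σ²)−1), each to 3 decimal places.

σ ≈ 0.458, CV ≈ 0.483

If T ~ Lognormal(μ,σ) then ln T ~ Normal(μ,σ), so the p-quantile of ln T is μ + z_p·σ.
ln(0.89) = -0.1165 and ln(1.6) = 0.47; z_{0.1} = -1.282, z_{0.5} = 0.
σ = (0.47 − -0.1165)/(0 − (-1.282)) = 0.458.
μ = -0.1165 − (-1.282)·0.458 = 0.470.
CV = √(exp(σ²)−1) = √(exp(0.2095)−1) = 0.483.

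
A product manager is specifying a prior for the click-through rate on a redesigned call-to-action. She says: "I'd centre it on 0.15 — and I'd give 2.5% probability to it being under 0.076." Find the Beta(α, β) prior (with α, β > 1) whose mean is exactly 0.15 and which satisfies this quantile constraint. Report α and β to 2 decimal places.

With mean 0.15 fixed, write α = 0.15s, β = 0.85s where s = α+β.
Need P(θ < 0.076) = 0.025 under Beta(0.15s, 0.85s). Normal approximation: (q−m)/√(m(1−m)/s) ≈ z_{0.025} = -1.96, so s ≈ 0.15·0.85·(-1.96)²/(0.076−0.15)² = 89.4.
At s = 89.4: P(θ<0.076) ≈ 0.011. Adjusting to match 0.025 gives s ≈ 67.71.
So α = 0.15·67.71 ≈ 10.16, β = 0.85·67.71 ≈ 57.55.

α ≈ 10.16, β ≈ 57.55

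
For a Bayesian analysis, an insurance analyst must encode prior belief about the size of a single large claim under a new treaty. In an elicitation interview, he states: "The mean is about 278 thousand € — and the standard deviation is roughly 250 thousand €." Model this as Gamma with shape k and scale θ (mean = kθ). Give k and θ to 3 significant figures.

k ≈ 1.24, θ ≈ 225

For Gamma(k, scale θ): mean = kθ, variance = kθ², so CV = 1/√k.
CV = SD/mean = 250/278 = 0.8993, hence k = 1/CV² = 1.24.
Then θ = mean/k = 278/1.24 = 225.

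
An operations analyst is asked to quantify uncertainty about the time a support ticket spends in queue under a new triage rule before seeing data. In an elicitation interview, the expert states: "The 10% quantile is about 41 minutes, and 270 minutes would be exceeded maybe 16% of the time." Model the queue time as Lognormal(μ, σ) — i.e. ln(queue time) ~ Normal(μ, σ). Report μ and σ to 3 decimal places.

μ ≈ 4.775, σ ≈ 0.828

If T ~ Lognormal(μ,σ) then ln T ~ Normal(μ,σ), so the p-quantile of ln T is μ + z_p·σ.
ln(41) = 3.714 and ln(270) = 5.598; z_{0.1} = -1.282, z_{0.84} = 0.9945.
σ = (5.598 − 3.714)/(0.9945 − (-1.282)) = 0.828.
μ = 3.714 − (-1.282)·0.828 = 4.775.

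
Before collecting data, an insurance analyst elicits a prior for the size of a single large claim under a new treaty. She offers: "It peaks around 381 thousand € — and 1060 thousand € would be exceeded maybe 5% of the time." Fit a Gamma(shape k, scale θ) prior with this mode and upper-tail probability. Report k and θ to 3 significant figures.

k ≈ 3.56, θ ≈ 149

Gamma(k,θ) with k>1 has mode (k−1)θ, so θ = 381/(k−1).
Need P(X < 1060) = 0.95 with θ tied to k this way. Start at k = 2, θ = 381: P(X<1060) ≈ 0.766.
Too low — raise k to concentrate. Iterating converges to k ≈ 3.56.
Then θ = 381/(3.56−1) ≈ 149.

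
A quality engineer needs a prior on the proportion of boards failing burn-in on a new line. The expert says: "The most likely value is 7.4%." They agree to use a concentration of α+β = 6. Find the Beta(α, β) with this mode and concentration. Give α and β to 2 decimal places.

For α,β > 1 the Beta mode is (α−1)/(α+β−2). With α+β = 6, the mode is (α−1)/4.
Set (α−1)/4 = 0.074 → α = 1 + 0.074·4 = 1.30.
β = 6 − α = 4.70.

α = 1.30, β = 4.70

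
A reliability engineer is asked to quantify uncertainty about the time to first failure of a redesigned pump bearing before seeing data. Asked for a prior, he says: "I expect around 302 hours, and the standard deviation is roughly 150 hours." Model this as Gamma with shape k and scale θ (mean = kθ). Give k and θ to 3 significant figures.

For Gamma(k, scale θ): mean = kθ, variance = kθ², so CV = 1/√k.
CV = SD/mean = 150/302 = 0.4967, hence k = 1/CV² = 4.05.
Then θ = mean/k = 302/4.05 = 74.5.

k ≈ 4.05, θ ≈ 74.5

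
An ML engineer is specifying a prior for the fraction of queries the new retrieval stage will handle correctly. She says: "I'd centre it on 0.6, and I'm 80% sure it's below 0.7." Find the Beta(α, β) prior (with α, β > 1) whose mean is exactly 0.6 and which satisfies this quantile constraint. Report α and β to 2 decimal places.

With mean 0.6 fixed, write α = 0.6s, β = 0.4s where s = α+β.
Need P(θ < 0.7) = 0.8 under Beta(0.6s, 0.4s). Normal approximation: (q−m)/√(m(1−m)/s) ≈ z_{0.8} = 0.842, so s ≈ 0.6·0.4·(0.842)²/(0.7−0.6)² = 17.0.
At s = 17.0: P(θ<0.7) ≈ 0.797. Adjusting to match 0.8 gives s ≈ 17.43.
So α = 0.6·17.43 ≈ 10.46, β = 0.4·17.43 ≈ 6.97.

α ≈ 10.46, β ≈ 6.97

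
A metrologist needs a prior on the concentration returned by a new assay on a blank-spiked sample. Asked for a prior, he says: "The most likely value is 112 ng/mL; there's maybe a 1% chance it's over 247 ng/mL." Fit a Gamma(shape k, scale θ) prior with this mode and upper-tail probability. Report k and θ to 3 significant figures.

Gamma(k,θ) with k>1 has mode (k−1)θ, so θ = 112/(k−1).
Need P(X < 247) = 0.99 with θ tied to k this way. Start at k = 2, θ = 112: P(X<247) ≈ 0.647.
Too low — raise k to concentrate. Iterating converges to k ≈ 8.7.
Then θ = 112/(8.7−1) ≈ 14.5.

k ≈ 8.7, θ ≈ 14.5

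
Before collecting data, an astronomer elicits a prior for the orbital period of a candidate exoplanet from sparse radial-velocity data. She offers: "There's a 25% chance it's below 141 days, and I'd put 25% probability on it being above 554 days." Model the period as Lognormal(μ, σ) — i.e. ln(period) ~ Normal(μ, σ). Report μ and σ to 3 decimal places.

If T ~ Lognormal(μ,σ) then ln T ~ Normal(μ,σ), so the p-quantile of ln T is μ + z_p·σ.
ln(141) = 4.949 and ln(554) = 6.317; z_{0.25} = -0.6745, z_{0.75} = 0.6745.
σ = (6.317 − 4.949)/(0.6745 − (-0.6745)) = 1.014.
μ = 4.949 − (-0.6745)·1.014 = 5.633.

μ ≈ 5.633, σ ≈ 1.014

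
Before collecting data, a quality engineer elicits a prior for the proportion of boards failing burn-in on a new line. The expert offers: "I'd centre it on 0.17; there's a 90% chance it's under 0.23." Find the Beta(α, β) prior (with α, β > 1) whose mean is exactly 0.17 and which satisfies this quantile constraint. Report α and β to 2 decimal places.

With mean 0.17 fixed, write α = 0.17s, β = 0.83s where s = α+β.
Need P(θ < 0.23) = 0.9 under Beta(0.17s, 0.83s). Normal approximation: (q−m)/√(m(1−m)/s) ≈ z_{0.9} = 1.28, so s ≈ 0.17·0.83·(1.28)²/(0.23−0.17)² = 64.4.
At s = 64.4: P(θ<0.23) ≈ 0.895. Adjusting to match 0.9 gives s ≈ 67.92.
So α = 0.17·67.92 ≈ 11.55, β = 0.83·67.92 ≈ 56.37.

α ≈ 11.55, β ≈ 56.37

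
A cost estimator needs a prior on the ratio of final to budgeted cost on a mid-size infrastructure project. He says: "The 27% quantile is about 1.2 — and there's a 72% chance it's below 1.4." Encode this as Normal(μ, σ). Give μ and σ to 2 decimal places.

μ = 1.30, σ = 0.17

For Normal(μ,σ), the p-quantile is μ + z_p·σ. Here z_{0.27} = -0.6128, z_{0.72} = 0.5828.
So 1.2 = μ − 0.6128σ and 1.4 = μ + 0.5828σ.
Subtracting: σ = (1.4 − 1.2)/(0.5828 − (-0.6128)) = 0.17.
Then μ = 1.2 − (-0.6128)·0.17 = 1.30.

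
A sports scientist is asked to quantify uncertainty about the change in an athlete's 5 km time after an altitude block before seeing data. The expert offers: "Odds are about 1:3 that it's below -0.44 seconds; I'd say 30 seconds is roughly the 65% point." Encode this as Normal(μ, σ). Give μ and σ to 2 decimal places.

For Normal(μ,σ), the p-quantile is μ + z_p·σ. Here z_{0.25} = -0.6745, z_{0.65} = 0.3853.
So -0.44 = μ − 0.6745σ and 30 = μ + 0.3853σ.
Subtracting: σ = (30 − -0.44)/(0.3853 − (-0.6745)) = 28.72.
Then μ = -0.44 − (-0.6745)·28.72 = 18.93.

μ = 18.93, σ = 28.72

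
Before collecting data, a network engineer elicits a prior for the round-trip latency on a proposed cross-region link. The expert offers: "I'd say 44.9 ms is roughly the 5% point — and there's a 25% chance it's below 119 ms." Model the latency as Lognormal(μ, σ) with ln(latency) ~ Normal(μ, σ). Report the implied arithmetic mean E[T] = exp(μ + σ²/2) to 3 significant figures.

If T ~ Lognormal(μ,σ) then ln T ~ Normal(μ,σ), so the p-quantile of ln T is μ + z_p·σ.
ln(44.9) = 3.804 and ln(119) = 4.779; z_{0.05} = -1.645, z_{0.25} = -0.6745.
σ = (4.779 − 3.804)/(-0.6745 − (-1.645)) = 1.004.
μ = 3.804 − (-1.645)·1.004 = 5.457.
E[T] = exp(μ + σ²/2) = exp(5.457 + 0.5045) = 388 ms.

E[T] ≈ 388 ms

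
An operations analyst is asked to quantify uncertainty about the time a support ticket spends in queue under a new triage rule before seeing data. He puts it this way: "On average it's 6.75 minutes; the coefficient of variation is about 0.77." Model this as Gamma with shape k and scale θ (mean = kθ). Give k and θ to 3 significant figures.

k ≈ 1.69, θ ≈ 4

For Gamma(k, scale θ): mean = kθ, variance = kθ², so CV = 1/√k.
CV = 0.77, hence k = 1/CV² = 1.69.
Then θ = mean/k = 6.75/1.69 = 4.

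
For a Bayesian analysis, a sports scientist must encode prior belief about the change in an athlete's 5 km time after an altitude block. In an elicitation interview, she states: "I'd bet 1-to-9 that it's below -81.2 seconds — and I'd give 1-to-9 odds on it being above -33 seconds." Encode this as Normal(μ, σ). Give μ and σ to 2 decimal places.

The p-quantile of Normal(μ,σ) is μ + z_p·σ, with z_{0.1} = -1.282 and z_{0.9} = 1.282.
Eliminate σ: μ = (z₂·x₁ − z₁·x₂)/(z₂ − z₁) = (1.282·-81.2 − (-1.282)·-33)/2.563 = -57.10.
Then σ = (x₂ − x₁)/(z₂ − z₁) = (-33 − -81.2)/2.563 = 18.81.

μ = -57.10, σ = 18.81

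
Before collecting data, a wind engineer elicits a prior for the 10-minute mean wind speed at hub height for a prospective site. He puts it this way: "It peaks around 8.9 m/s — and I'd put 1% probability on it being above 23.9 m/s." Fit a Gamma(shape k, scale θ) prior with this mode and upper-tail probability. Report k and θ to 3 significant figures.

k ≈ 5.73, θ ≈ 1.88

Gamma(k,θ) with k>1 has mode (k−1)θ, so θ = 8.9/(k−1).
Need P(X < 23.9) = 0.99 with θ tied to k this way. Start at k = 2, θ = 8.9: P(X<23.9) ≈ 0.749.
Too low — raise k to concentrate. Iterating converges to k ≈ 5.73.
Then θ = 8.9/(5.73−1) ≈ 1.88.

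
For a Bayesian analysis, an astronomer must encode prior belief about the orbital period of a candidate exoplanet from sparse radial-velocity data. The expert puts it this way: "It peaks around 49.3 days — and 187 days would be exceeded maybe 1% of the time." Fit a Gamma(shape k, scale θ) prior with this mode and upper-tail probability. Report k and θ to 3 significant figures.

k ≈ 3.39, θ ≈ 20.7

Gamma(k,θ) with k>1 has mode (k−1)θ, so θ = 49.3/(k−1).
Need P(X < 187) = 0.99 with θ tied to k this way. Start at k = 2, θ = 49.3: P(X<187) ≈ 0.892.
Too low — raise k to concentrate. Iterating converges to k ≈ 3.39.
Then θ = 49.3/(3.39−1) ≈ 20.7.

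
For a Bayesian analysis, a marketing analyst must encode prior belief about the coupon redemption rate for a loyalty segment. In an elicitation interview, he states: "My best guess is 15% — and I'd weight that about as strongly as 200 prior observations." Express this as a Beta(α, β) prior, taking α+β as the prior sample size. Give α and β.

α = 30, β = 170

Under the effective-sample-size interpretation, Beta(α, β) has prior mean α/(α+β) and prior sample size α+β.
So α+β = 200 and α/(α+β) = 0.15, giving α = 0.15·200 = 30 and β = 200 − 30 = 170.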